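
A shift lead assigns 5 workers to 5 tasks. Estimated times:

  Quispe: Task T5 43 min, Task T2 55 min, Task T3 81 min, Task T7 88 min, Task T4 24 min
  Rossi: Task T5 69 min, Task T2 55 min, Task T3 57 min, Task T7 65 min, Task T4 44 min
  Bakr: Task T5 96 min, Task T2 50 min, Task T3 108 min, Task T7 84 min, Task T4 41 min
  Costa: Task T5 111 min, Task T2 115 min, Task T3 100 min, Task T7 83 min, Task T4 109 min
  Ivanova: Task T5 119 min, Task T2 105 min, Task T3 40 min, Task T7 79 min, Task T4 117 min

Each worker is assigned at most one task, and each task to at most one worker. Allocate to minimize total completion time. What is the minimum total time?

Min total: 260 min

Treat this as an assignment problem: match each worker to one task.
Optimal: Quispe→Task T5 (43 min), Rossi→Task T4 (44 min), Bakr→Task T2 (50 min), Costa→Task T7 (83 min), Ivanova→Task T3 (40 min) — total 43+44+50+83+40 = 260 min.
Column-greedy (each task in turn goes to its cheapest remaining worker) gives 307 min, worse by 47.
Every other assignment is strictly worse.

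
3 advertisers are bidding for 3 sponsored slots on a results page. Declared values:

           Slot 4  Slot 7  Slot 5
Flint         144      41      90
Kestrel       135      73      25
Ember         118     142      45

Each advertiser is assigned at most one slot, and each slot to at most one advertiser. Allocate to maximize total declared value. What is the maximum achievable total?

Max total: $367

This is the linear assignment problem.
Optimal: Flint→Slot 5 ($90), Kestrel→Slot 4 ($135), Ember→Slot 7 ($142) — total 90+135+142 = $367.
Column-greedy (each slot in turn goes to its best remaining advertiser) gives $311, worse by 56.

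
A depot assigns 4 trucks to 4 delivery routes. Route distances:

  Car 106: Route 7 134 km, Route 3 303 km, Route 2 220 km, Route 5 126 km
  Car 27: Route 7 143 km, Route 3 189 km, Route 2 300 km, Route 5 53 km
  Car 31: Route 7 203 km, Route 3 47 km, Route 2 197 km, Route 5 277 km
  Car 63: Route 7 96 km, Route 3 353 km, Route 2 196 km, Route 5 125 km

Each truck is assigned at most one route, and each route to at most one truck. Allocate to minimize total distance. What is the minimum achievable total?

Min total: 416 km

Optimal: Car 106→Route 2 (220 km), Car 27→Route 5 (53 km), Car 31→Route 3 (47 km), Car 63→Route 7 (96 km) — total 220+53+47+96 = 416 km.
Swapping Car 31↔Car 106 (Car 31→Route 2 197 km, Car 106→Route 3 303 km) adds 233.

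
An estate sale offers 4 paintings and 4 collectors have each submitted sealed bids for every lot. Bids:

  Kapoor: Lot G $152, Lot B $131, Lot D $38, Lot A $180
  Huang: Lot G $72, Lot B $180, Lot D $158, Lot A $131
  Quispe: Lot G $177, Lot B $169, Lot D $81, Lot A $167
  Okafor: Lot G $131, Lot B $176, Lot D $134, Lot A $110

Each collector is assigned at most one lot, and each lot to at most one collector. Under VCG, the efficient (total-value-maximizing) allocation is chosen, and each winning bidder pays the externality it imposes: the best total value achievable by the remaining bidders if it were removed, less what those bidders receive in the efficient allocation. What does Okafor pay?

Okafor pays $22.

Efficient allocation: Kapoor→Lot A ($180), Huang→Lot D ($158), Quispe→Lot G ($177), Okafor→Lot B ($176); total welfare W = $691.
Okafor receives Lot B at value $176, so the others get W − 176 = $515.
Without Okafor: best allocation of the remaining 3 bidders over all 4 lots is Kapoor→Lot A ($180), Huang→Lot B ($180), Quispe→Lot G ($177), total $537.
VCG payment = (others' best without Okafor) − (others' welfare with Okafor) = 537 − 515 = $22.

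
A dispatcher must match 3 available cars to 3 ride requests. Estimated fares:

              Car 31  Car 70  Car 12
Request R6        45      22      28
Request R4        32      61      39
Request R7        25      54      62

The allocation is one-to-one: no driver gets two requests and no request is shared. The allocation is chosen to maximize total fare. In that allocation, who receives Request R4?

Car 70 receives Request R4.

Optimal: Car 31→Request R6 ($45), Car 70→Request R4 ($61), Car 12→Request R7 ($62) — total 45+61+62 = $168.
Next-best assignment: Car 31→Request R6, Car 70→Request R7, Car 12→Request R4 = $138.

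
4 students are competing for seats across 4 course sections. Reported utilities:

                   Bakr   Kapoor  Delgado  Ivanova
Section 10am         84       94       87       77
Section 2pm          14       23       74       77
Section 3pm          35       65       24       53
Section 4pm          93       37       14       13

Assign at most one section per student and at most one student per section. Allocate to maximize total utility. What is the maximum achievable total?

Optimal: Bakr→Section 4pm (93 points), Kapoor→Section 3pm (65 points), Delgado→Section 10am (87 points), Ivanova→Section 2pm (77 points) — total 93+65+87+77 = 322 points.
Max-entry greedy (repeatedly take the single best remaining cell) gives 288 points, worse by 34.
Next-best assignment: Bakr→Section 4pm, Kapoor→Section 10am, Delgado→Section 2pm, Ivanova→Section 3pm = 314 points.

Max total: 322 points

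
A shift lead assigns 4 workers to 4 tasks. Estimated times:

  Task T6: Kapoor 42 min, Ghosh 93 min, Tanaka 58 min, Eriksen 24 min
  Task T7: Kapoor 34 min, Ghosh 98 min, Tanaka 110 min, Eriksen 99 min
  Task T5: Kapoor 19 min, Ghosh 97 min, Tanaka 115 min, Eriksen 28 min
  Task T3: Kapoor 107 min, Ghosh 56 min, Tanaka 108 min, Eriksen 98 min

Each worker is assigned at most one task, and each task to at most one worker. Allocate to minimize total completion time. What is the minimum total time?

Optimal: Kapoor→Task T7 (34 min), Ghosh→Task T3 (56 min), Tanaka→Task T6 (58 min), Eriksen→Task T5 (28 min) — total 34+56+58+28 = 176 min.
Row-greedy (each worker in turn takes its cheapest remaining task) gives 232 min, worse by 56.

Minimum total: 176 min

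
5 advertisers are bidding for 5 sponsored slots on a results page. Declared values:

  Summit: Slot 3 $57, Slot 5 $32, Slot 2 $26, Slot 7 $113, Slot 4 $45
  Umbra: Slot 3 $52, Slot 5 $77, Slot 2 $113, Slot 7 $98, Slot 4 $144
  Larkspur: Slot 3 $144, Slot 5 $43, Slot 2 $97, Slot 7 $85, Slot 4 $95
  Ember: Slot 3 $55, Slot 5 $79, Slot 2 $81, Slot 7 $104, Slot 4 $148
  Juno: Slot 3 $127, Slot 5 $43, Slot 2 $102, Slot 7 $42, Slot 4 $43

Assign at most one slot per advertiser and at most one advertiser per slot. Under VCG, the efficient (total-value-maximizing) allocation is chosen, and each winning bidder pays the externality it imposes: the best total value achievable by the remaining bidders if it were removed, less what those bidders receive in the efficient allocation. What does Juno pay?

Juno pays $36.

Efficient allocation: Summit→Slot 7 ($113), Umbra→Slot 5 ($77), Larkspur→Slot 3 ($144), Ember→Slot 4 ($148), Juno→Slot 2 ($102); total welfare W = $584.
Juno receives Slot 2 at value $102, so the others get W − 102 = $482.
Without Juno: best allocation of the remaining 4 bidders over all 5 slots is Summit→Slot 7 ($113), Umbra→Slot 2 ($113), Larkspur→Slot 3 ($144), Ember→Slot 4 ($148), total $518.
VCG payment = (others' best without Juno) − (others' welfare with Juno) = 518 − 482 = $36.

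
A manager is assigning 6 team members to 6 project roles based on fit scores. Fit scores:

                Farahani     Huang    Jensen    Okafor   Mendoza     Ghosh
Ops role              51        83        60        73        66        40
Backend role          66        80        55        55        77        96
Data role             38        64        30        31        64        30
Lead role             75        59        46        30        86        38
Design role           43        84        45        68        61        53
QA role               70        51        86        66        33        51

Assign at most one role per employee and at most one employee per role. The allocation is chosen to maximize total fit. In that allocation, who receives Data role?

This is the linear assignment problem.
Optimal: Farahani→Lead role (75 pts), Huang→Design role (84 pts), Jensen→QA role (86 pts), Okafor→Ops role (73 pts), Mendoza→Data role (64 pts), Ghosh→Backend role (96 pts) — total 75+84+86+73+64+96 = 478 pts.
Column-greedy (each role in turn goes to its best remaining employee) gives 472 pts, worse by 6.
Next-best assignment: Farahani→Lead role, Huang→Ops role, Jensen→QA role, Okafor→Design role, Mendoza→Data role, Ghosh→Backend role = 472 pts.
Every other assignment is strictly worse.
Mendoza's own top role is Lead role (86 pts), but forcing Mendoza→Lead role and reassigning the rest optimally gives only 463 pts — worse by 15.

Mendoza receives Data role.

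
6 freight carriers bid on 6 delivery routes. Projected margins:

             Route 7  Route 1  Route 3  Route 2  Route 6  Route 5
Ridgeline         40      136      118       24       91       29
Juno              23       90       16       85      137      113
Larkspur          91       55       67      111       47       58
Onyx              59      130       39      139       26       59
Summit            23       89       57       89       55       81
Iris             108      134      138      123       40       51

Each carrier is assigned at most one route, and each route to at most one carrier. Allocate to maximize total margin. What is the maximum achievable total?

Optimal: Ridgeline→Route 1 ($136k), Juno→Route 6 ($137k), Larkspur→Route 7 ($91k), Onyx→Route 2 ($139k), Summit→Route 5 ($81k), Iris→Route 3 ($138k) — total 136+137+91+139+81+138 = $722k.
Row-greedy (each carrier in turn takes its best remaining route) gives $662k, worse by 60.

Maximum total: $722k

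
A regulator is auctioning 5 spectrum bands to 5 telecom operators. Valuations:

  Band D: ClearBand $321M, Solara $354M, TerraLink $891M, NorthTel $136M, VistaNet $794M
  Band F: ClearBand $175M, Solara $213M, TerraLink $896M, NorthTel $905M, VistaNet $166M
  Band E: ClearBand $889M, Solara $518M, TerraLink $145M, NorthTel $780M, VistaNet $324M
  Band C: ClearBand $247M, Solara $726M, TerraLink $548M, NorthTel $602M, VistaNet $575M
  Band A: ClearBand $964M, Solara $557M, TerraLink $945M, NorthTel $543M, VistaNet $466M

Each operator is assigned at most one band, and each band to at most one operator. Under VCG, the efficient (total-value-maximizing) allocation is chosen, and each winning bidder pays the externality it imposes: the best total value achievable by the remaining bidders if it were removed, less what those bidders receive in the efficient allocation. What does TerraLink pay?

Efficient allocation: ClearBand→Band E ($889M), Solara→Band C ($726M), TerraLink→Band A ($945M), NorthTel→Band F ($905M), VistaNet→Band D ($794M); total welfare W = $4259M.
TerraLink receives Band A at value $945M, so the others get W − 945 = $3314M.
Without TerraLink: best allocation of the remaining 4 bidders over all 5 bands is ClearBand→Band A ($964M), Solara→Band C ($726M), NorthTel→Band F ($905M), VistaNet→Band D ($794M), total $3389M.
VCG payment = (others' best without TerraLink) − (others' welfare with TerraLink) = 3389 − 3314 = $75M.

TerraLink pays $75M.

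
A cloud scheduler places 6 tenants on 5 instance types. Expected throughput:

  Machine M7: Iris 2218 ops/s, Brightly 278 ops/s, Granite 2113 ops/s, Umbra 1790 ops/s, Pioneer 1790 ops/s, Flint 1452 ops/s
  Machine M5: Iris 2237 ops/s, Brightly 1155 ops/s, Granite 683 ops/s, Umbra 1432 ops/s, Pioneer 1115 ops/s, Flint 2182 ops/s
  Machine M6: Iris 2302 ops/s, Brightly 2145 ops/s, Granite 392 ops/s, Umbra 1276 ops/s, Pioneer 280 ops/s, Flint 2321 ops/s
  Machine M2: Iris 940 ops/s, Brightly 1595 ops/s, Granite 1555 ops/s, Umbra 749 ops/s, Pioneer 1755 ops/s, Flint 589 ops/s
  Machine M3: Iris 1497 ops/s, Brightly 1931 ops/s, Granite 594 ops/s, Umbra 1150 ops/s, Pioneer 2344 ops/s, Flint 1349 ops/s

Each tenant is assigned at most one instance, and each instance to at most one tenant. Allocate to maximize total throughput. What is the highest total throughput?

Maximum total: 10610 ops/s

Optimal: Granite→Machine M7 (2113 ops/s), Iris→Machine M5 (2237 ops/s), Flint→Machine M6 (2321 ops/s), Brightly→Machine M2 (1595 ops/s), Pioneer→Machine M3 (2344 ops/s) — total 2113+2237+2321+1595+2344 = 10610 ops/s.
Row-greedy (each tenant in turn takes its best remaining instance) gives 9533 ops/s, worse by 1077.
Checked against all permutations: 10610 ops/s is optimal.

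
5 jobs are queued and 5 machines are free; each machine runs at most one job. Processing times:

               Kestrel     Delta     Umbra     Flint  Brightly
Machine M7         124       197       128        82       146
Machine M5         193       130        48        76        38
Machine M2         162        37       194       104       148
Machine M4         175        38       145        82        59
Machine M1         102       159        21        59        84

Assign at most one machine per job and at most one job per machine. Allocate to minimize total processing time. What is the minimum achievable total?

Minimum total: 302 min

Optimal: Kestrel→Machine M7 (124 min), Delta→Machine M2 (37 min), Umbra→Machine M1 (21 min), Flint→Machine M4 (82 min), Brightly→Machine M5 (38 min) — total 124+37+21+82+38 = 302 min.
Row-greedy (each job in turn takes its cheapest remaining machine) gives 328 min, worse by 26.
Next-best assignment: Kestrel→Machine M7, Delta→Machine M2, Umbra→Machine M1, Flint→Machine M5, Brightly→Machine M4 = 317 min.
Swapping Delta↔Kestrel (Delta→Machine M7 197 min, Kestrel→Machine M2 162 min) adds 198.
Every other assignment is strictly worse.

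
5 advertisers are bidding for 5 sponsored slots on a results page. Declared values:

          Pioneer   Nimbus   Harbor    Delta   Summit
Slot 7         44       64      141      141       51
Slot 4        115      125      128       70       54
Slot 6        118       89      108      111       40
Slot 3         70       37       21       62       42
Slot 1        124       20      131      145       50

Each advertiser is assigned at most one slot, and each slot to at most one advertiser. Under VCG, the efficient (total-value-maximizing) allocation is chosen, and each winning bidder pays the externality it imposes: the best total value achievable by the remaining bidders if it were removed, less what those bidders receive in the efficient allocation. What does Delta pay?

Delta pays $8.

Efficient allocation: Pioneer→Slot 6 ($118), Nimbus→Slot 4 ($125), Harbor→Slot 7 ($141), Delta→Slot 1 ($145), Summit→Slot 3 ($42); total welfare W = $571.
Delta receives Slot 1 at value $145, so the others get W − 145 = $426.
Without Delta: best allocation of the remaining 4 bidders over all 5 slots is Pioneer→Slot 6 ($118), Nimbus→Slot 4 ($125), Harbor→Slot 7 ($141), Summit→Slot 1 ($50), total $434.
VCG payment = (others' best without Delta) − (others' welfare with Delta) = 434 − 426 = $8.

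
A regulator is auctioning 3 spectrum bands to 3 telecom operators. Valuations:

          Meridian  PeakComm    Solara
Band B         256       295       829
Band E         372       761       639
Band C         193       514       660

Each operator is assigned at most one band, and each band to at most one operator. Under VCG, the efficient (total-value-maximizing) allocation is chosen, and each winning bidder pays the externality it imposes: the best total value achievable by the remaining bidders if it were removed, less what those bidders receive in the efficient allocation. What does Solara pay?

Solara pays $63M.

Efficient allocation: Meridian→Band C ($193M), PeakComm→Band E ($761M), Solara→Band B ($829M); total welfare W = $1783M.
Solara receives Band B at value $829M, so the others get W − 829 = $954M.
Without Solara: best allocation of the remaining 2 bidders over all 3 bands is Meridian→Band B ($256M), PeakComm→Band E ($761M), total $1017M.
VCG payment = (others' best without Solara) − (others' welfare with Solara) = 1017 − 954 = $63M.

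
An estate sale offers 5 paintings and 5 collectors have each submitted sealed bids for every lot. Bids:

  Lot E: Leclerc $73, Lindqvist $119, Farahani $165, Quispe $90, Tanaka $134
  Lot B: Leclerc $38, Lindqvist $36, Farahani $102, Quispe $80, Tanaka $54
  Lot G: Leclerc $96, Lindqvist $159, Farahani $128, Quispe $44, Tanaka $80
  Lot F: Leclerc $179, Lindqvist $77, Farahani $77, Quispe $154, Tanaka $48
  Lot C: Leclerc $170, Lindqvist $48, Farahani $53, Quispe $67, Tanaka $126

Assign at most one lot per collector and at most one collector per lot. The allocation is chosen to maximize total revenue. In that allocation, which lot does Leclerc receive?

This is a one-to-one assignment (maximum-weight bipartite matching).
Optimal: Leclerc→Lot C ($170), Lindqvist→Lot G ($159), Farahani→Lot B ($102), Quispe→Lot F ($154), Tanaka→Lot E ($134) — total 170+159+102+154+134 = $719.
Column-greedy (each lot in turn goes to its best remaining collector) gives $709, worse by 10.
Every other assignment is strictly worse.
Leclerc's own top lot is Lot F ($179), but forcing Leclerc→Lot F and reassigning the rest optimally gives only $709 — worse by 10.

Leclerc receives Lot C.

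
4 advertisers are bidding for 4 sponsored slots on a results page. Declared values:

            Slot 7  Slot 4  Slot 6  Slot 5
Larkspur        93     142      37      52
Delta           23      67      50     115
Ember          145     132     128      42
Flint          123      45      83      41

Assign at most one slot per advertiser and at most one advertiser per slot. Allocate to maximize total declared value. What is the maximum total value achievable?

Optimal: Larkspur→Slot 4 ($142), Delta→Slot 5 ($115), Ember→Slot 6 ($128), Flint→Slot 7 ($123) — total 142+115+128+123 = $508.
Max-entry greedy (repeatedly take the single best remaining cell) gives $485, worse by 23.
Next-best assignment: Larkspur→Slot 4, Delta→Slot 5, Ember→Slot 7, Flint→Slot 6 = $485.
Swapping Larkspur↔Delta (Larkspur→Slot 5 $52, Delta→Slot 4 $67) loses 138.
No other one-to-one assignment exceeds $508.

Max total: $508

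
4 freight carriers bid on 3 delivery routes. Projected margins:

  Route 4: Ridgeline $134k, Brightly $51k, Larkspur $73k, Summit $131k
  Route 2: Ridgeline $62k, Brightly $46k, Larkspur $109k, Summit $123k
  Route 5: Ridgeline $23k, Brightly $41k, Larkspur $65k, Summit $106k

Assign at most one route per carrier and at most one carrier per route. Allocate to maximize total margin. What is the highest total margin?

Maximum total: $349k

Optimal: Ridgeline→Route 4 ($134k), Larkspur→Route 2 ($109k), Summit→Route 5 ($106k) — total 134+109+106 = $349k.
Max-entry greedy (repeatedly take the single best remaining cell) gives $322k, worse by 27.
Next-best assignment: Ridgeline→Route 4, Summit→Route 2, Larkspur→Route 5 = $322k.
Checked against all permutations: $349k is optimal.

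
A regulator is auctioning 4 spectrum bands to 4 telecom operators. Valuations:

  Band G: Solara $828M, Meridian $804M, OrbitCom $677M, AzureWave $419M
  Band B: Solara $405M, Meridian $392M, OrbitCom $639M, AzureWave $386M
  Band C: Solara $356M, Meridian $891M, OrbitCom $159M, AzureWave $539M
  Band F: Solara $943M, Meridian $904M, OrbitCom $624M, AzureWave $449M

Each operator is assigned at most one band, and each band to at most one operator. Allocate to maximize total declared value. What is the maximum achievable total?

Optimal: Solara→Band F ($943M), Meridian→Band G ($804M), OrbitCom→Band B ($639M), AzureWave→Band C ($539M) — total 943+804+639+539 = $2925M.
Max-entry greedy (repeatedly take the single best remaining cell) gives $2897M, worse by 28.
No other one-to-one assignment exceeds $2925M.

Max total: $2925M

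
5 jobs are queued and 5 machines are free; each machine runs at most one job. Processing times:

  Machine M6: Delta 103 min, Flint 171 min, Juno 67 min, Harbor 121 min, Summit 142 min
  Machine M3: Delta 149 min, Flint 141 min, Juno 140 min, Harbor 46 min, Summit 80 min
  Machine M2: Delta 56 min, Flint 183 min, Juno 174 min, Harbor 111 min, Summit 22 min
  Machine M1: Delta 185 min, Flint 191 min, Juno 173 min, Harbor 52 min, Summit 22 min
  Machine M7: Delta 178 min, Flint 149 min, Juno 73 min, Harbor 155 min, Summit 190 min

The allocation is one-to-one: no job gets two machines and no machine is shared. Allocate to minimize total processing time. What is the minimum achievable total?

This is a one-to-one assignment (minimum-cost bipartite matching).
Optimal: Delta→Machine M2 (56 min), Flint→Machine M7 (149 min), Juno→Machine M6 (67 min), Harbor→Machine M3 (46 min), Summit→Machine M1 (22 min) — total 56+149+67+46+22 = 340 min.
Min-entry greedy (repeatedly take the single cheapest remaining cell) gives 469 min, worse by 129.
Next-best assignment: Delta→Machine M2, Flint→Machine M6, Juno→Machine M7, Harbor→Machine M3, Summit→Machine M1 = 368 min.
Swapping Harbor↔Summit (Harbor→Machine M1 52 min, Summit→Machine M3 80 min) adds 64.

Minimum total: 340 min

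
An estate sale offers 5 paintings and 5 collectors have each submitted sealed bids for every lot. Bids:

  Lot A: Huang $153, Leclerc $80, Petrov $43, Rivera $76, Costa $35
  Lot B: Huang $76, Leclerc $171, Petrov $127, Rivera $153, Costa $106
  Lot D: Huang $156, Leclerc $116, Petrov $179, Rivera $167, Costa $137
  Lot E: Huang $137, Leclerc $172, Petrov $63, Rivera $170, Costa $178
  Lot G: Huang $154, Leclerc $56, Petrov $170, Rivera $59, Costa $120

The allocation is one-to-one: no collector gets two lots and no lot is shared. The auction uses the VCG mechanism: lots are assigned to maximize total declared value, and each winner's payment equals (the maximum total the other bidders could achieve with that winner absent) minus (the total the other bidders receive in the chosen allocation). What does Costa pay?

Efficient allocation: Huang→Lot A ($153), Leclerc→Lot B ($171), Petrov→Lot G ($170), Rivera→Lot D ($167), Costa→Lot E ($178); total welfare W = $839.
Costa receives Lot E at value $178, so the others get W − 178 = $661.
Without Costa: best allocation of the remaining 4 bidders over all 5 lots is Huang→Lot G ($154), Leclerc→Lot B ($171), Petrov→Lot D ($179), Rivera→Lot E ($170), total $674.
VCG payment = (others' best without Costa) − (others' welfare with Costa) = 674 − 661 = $13.

Costa pays $13.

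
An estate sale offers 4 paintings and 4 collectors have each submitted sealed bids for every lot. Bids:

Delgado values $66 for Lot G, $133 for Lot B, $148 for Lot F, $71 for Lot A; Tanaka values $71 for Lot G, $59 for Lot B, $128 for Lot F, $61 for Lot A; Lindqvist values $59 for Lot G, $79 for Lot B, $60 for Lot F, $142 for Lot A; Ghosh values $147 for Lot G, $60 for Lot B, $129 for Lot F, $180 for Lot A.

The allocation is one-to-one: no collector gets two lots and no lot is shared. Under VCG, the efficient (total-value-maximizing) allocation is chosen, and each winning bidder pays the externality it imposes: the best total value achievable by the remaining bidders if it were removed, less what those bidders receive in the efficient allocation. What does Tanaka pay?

Efficient allocation: Delgado→Lot B ($133), Tanaka→Lot F ($128), Lindqvist→Lot A ($142), Ghosh→Lot G ($147); total welfare W = $550.
Tanaka receives Lot F at value $128, so the others get W − 128 = $422.
Without Tanaka: best allocation of the remaining 3 bidders over all 4 lots is Delgado→Lot F ($148), Lindqvist→Lot A ($142), Ghosh→Lot G ($147), total $437.
VCG payment = (others' best without Tanaka) − (others' welfare with Tanaka) = 437 − 422 = $15.

Tanaka pays $15.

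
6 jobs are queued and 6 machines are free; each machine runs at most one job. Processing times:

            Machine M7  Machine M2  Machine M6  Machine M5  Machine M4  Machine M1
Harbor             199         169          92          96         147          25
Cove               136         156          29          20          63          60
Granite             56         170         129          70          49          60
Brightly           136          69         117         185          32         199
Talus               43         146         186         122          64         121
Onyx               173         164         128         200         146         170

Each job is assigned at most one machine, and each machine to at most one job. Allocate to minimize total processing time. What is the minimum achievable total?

Minimum total: 334 min

Optimal: Harbor→Machine M1 (25 min), Cove→Machine M5 (20 min), Granite→Machine M4 (49 min), Brightly→Machine M2 (69 min), Talus→Machine M7 (43 min), Onyx→Machine M6 (128 min) — total 25+20+49+69+43+128 = 334 min.
Column-greedy (each machine in turn goes to its cheapest remaining job) gives 382 min, worse by 48.
Checked against all permutations: 334 min is optimal.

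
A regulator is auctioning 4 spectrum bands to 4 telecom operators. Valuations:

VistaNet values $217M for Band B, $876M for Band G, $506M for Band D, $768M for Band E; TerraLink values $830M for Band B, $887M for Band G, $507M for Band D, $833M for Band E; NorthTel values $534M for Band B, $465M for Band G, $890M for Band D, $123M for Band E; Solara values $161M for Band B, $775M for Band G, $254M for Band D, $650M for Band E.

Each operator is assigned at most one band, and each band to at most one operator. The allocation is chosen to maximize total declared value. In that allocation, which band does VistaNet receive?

VistaNet receives Band E.

This is a one-to-one assignment (maximum-weight bipartite matching).
Optimal: VistaNet→Band E ($768M), TerraLink→Band B ($830M), NorthTel→Band D ($890M), Solara→Band G ($775M) — total 768+830+890+775 = $3263M.
Max-entry greedy (repeatedly take the single best remaining cell) gives $2706M, worse by 557.
Next-best assignment: VistaNet→Band G, TerraLink→Band B, NorthTel→Band D, Solara→Band E = $3246M.
VistaNet's own top band is Band G ($876M), but forcing VistaNet→Band G and reassigning the rest optimally gives only $3246M — worse by 17.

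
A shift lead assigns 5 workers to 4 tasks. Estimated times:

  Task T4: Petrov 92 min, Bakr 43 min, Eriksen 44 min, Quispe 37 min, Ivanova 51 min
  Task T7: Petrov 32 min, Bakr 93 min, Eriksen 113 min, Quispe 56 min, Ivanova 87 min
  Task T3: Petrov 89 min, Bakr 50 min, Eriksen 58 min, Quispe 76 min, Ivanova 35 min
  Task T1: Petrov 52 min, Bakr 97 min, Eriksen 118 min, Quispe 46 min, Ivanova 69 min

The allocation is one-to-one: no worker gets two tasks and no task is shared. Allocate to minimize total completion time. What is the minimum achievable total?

Optimal: Bakr→Task T4 (43 min), Petrov→Task T7 (32 min), Ivanova→Task T3 (35 min), Quispe→Task T1 (46 min) — total 43+32+35+46 = 156 min.
Min-entry greedy (repeatedly take the single cheapest remaining cell) gives 201 min, worse by 45.
Next-best assignment: Eriksen→Task T4, Petrov→Task T7, Ivanova→Task T3, Quispe→Task T1 = 157 min.

Minimum total: 156 min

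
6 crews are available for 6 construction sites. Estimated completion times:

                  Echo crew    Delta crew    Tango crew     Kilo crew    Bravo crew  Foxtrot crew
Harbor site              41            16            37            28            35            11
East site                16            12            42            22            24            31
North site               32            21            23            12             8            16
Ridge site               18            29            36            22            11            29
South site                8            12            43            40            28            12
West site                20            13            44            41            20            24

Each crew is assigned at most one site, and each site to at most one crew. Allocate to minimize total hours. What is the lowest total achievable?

Min total: 88 hours

This is the linear assignment problem.
Optimal: Echo crew→South site (8 hours), Delta crew→West site (13 hours), Tango crew→North site (23 hours), Kilo crew→East site (22 hours), Bravo crew→Ridge site (11 hours), Foxtrot crew→Harbor site (11 hours) — total 8+13+23+22+11+11 = 88 hours.
Next-best assignment: Echo crew→South site, Delta crew→East site, Tango crew→North site, Kilo crew→Ridge site, Bravo crew→West site, Foxtrot crew→Harbor site = 96 hours.
Swapping Bravo crew↔Kilo crew (Bravo crew→East site 24 hours, Kilo crew→Ridge site 22 hours) adds 13.
No other one-to-one assignment undercuts 88 hours.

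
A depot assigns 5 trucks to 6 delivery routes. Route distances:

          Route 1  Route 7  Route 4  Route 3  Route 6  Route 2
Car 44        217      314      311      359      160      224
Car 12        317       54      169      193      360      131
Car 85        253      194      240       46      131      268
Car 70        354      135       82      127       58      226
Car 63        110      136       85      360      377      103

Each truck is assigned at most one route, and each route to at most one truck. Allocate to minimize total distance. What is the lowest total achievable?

Optimal: Car 44→Route 6 (160 km), Car 12→Route 7 (54 km), Car 85→Route 3 (46 km), Car 70→Route 4 (82 km), Car 63→Route 2 (103 km) — total 160+54+46+82+103 = 445 km.
Column-greedy (each route in turn goes to its cheapest remaining truck) gives 452 km, worse by 7.
Every other assignment is strictly worse.

Min total: 445 km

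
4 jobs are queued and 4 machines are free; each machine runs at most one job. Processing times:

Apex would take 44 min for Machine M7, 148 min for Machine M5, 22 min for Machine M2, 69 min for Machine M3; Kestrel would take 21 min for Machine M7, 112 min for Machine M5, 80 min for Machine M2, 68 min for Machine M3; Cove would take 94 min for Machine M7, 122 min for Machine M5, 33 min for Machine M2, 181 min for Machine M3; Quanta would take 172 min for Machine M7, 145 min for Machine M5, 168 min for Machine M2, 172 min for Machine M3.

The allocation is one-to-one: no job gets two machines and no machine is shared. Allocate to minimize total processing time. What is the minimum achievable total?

Optimal: Apex→Machine M3 (69 min), Kestrel→Machine M7 (21 min), Cove→Machine M2 (33 min), Quanta→Machine M5 (145 min) — total 69+21+33+145 = 268 min.
Row-greedy (each job in turn takes its cheapest remaining machine) gives 337 min, worse by 69.
Every other assignment is strictly worse.

Minimum total: 268 min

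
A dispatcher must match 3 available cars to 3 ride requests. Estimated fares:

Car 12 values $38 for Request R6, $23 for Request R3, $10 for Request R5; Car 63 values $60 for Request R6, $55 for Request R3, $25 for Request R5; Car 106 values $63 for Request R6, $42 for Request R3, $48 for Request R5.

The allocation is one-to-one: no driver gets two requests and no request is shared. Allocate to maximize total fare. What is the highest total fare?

Optimal: Car 12→Request R6 ($38), Car 63→Request R3 ($55), Car 106→Request R5 ($48) — total 38+55+48 = $141.
Column-greedy (each request in turn goes to its best remaining driver) gives $128, worse by 13.
Swapping Car 12↔Car 63 (Car 12→Request R3 $23, Car 63→Request R6 $60) loses 10.

Maximum total: $141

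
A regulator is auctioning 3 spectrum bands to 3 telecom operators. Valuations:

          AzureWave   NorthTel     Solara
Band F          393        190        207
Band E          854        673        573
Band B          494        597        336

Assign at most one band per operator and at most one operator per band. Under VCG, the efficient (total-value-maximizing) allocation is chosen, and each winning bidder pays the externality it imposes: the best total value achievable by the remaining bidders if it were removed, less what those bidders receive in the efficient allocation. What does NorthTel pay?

Efficient allocation: AzureWave→Band E ($854M), NorthTel→Band B ($597M), Solara→Band F ($207M); total welfare W = $1658M.
NorthTel receives Band B at value $597M, so the others get W − 597 = $1061M.
Without NorthTel: best allocation of the remaining 2 bidders over all 3 bands is AzureWave→Band E ($854M), Solara→Band B ($336M), total $1190M.
VCG payment = (others' best without NorthTel) − (others' welfare with NorthTel) = 1190 − 1061 = $129M.

NorthTel pays $129M.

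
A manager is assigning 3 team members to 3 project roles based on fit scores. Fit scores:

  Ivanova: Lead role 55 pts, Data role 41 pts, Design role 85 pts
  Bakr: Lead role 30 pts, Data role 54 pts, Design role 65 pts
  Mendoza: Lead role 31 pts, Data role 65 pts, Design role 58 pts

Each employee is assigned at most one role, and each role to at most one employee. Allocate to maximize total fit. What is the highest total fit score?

Maximum total: 185 pts

Treat this as an assignment problem: match each employee to one role.
Optimal: Ivanova→Lead role (55 pts), Bakr→Design role (65 pts), Mendoza→Data role (65 pts) — total 55+65+65 = 185 pts.
Max-entry greedy (repeatedly take the single best remaining cell) gives 180 pts, worse by 5.
Next-best assignment: Ivanova→Design role, Bakr→Lead role, Mendoza→Data role = 180 pts.
Swapping Ivanova↔Bakr (Ivanova→Design role 85 pts, Bakr→Lead role 30 pts) loses 5.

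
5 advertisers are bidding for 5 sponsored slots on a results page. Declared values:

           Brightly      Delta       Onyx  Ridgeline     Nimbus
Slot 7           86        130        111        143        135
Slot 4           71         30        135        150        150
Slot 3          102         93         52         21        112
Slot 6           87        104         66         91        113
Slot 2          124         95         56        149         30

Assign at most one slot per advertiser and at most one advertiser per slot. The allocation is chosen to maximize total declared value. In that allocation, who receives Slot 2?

Ridgeline receives Slot 2.

Optimal: Brightly→Slot 3 ($102), Delta→Slot 7 ($130), Onyx→Slot 4 ($135), Ridgeline→Slot 2 ($149), Nimbus→Slot 6 ($113) — total 102+130+135+149+113 = $629.
Max-entry greedy (repeatedly take the single best remaining cell) gives $565, worse by 64.
Swapping Brightly↔Delta (Brightly→Slot 7 $86, Delta→Slot 3 $93) loses 53.
Ridgeline's own top slot is Slot 4 ($150), but forcing Ridgeline→Slot 4 and reassigning the rest optimally gives only $601 — worse by 28.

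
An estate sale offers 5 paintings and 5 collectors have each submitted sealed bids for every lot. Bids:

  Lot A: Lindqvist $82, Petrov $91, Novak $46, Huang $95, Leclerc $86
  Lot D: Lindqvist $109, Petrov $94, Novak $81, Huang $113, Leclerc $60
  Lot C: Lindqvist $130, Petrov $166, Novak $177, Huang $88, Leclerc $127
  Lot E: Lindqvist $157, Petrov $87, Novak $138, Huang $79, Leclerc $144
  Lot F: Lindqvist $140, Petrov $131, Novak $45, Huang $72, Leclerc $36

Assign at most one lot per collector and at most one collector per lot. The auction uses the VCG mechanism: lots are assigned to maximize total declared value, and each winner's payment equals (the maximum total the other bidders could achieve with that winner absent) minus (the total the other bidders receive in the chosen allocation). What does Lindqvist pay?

Efficient allocation: Lindqvist→Lot F ($140), Petrov→Lot A ($91), Novak→Lot C ($177), Huang→Lot D ($113), Leclerc→Lot E ($144); total welfare W = $665.
Lindqvist receives Lot F at value $140, so the others get W − 140 = $525.
Without Lindqvist: best allocation of the remaining 4 bidders over all 5 lots is Petrov→Lot F ($131), Novak→Lot C ($177), Huang→Lot D ($113), Leclerc→Lot E ($144), total $565.
VCG payment = (others' best without Lindqvist) − (others' welfare with Lindqvist) = 565 − 525 = $40.

Lindqvist pays $40.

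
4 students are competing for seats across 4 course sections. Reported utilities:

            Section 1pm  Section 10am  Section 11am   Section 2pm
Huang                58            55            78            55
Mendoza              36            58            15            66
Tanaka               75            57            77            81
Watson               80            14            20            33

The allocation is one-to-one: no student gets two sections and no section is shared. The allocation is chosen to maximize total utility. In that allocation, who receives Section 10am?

Mendoza receives Section 10am.

This is a one-to-one assignment (maximum-weight bipartite matching).
Optimal: Huang→Section 11am (78 points), Mendoza→Section 10am (58 points), Tanaka→Section 2pm (81 points), Watson→Section 1pm (80 points) — total 78+58+81+80 = 297 points.
Row-greedy (each student in turn takes its best remaining section) gives 233 points, worse by 64.
Next-best assignment: Huang→Section 11am, Mendoza→Section 2pm, Tanaka→Section 10am, Watson→Section 1pm = 281 points.
Swapping Mendoza↔Watson (Mendoza→Section 1pm 36 points, Watson→Section 10am 14 points) loses 88.
Mendoza's own top section is Section 2pm (66 points), but forcing Mendoza→Section 2pm and reassigning the rest optimally gives only 281 points — worse by 16.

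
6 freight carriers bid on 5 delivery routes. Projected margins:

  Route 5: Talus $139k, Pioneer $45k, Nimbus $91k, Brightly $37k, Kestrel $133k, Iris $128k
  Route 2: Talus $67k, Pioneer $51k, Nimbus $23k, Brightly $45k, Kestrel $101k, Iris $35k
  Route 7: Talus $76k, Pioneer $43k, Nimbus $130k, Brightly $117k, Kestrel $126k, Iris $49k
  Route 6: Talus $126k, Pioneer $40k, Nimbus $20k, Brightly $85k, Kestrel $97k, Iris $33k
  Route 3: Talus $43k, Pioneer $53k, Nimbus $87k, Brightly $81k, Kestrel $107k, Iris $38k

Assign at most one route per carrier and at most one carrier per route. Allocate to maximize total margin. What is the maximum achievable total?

Maximum total: $566k

Optimal: Iris→Route 5 ($128k), Kestrel→Route 2 ($101k), Nimbus→Route 7 ($130k), Talus→Route 6 ($126k), Brightly→Route 3 ($81k) — total 128+101+130+126+81 = $566k.
Swapping Kestrel↔Iris (Kestrel→Route 5 $133k, Iris→Route 2 $35k) loses 61.
Checked against all permutations: $566k is optimal.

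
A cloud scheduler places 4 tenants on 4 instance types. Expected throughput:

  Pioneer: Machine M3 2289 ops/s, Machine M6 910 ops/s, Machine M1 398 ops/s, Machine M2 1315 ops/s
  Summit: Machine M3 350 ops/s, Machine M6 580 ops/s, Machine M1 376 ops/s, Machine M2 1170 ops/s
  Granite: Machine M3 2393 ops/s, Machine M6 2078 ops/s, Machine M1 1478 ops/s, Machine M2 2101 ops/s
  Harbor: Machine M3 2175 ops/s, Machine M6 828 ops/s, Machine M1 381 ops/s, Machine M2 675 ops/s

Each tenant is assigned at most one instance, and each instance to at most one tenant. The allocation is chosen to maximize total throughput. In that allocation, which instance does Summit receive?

Summit receives Machine M1.

Optimal: Pioneer→Machine M2 (1315 ops/s), Summit→Machine M1 (376 ops/s), Granite→Machine M6 (2078 ops/s), Harbor→Machine M3 (2175 ops/s) — total 1315+376+2078+2175 = 5944 ops/s.
Row-greedy (each tenant in turn takes its best remaining instance) gives 5918 ops/s, worse by 26.
Next-best assignment: Pioneer→Machine M3, Summit→Machine M2, Granite→Machine M6, Harbor→Machine M1 = 5918 ops/s.
Swapping Pioneer↔Granite (Pioneer→Machine M6 910 ops/s, Granite→Machine M2 2101 ops/s) loses 382.
Summit's own top instance is Machine M2 (1170 ops/s), but forcing Summit→Machine M2 and reassigning the rest optimally gives only 5918 ops/s — worse by 26.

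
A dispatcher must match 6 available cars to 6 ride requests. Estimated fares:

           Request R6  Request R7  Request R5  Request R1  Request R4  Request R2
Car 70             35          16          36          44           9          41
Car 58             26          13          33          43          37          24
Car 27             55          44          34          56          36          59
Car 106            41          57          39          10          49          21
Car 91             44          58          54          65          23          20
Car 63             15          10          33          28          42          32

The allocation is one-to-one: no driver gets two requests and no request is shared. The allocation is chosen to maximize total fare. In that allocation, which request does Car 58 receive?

This is the linear assignment problem.
Optimal: Car 70→Request R2 ($41), Car 58→Request R5 ($33), Car 27→Request R6 ($55), Car 106→Request R7 ($57), Car 91→Request R1 ($65), Car 63→Request R4 ($42) — total 41+33+55+57+65+42 = $293.
Swapping Car 63↔Car 70 (Car 63→Request R2 $32, Car 70→Request R4 $9) loses 42.
Car 58's own top request is Request R1 ($43), but forcing Car 58→Request R1 and reassigning the rest optimally gives only $292 — worse by 1.

Car 58 receives Request R5.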